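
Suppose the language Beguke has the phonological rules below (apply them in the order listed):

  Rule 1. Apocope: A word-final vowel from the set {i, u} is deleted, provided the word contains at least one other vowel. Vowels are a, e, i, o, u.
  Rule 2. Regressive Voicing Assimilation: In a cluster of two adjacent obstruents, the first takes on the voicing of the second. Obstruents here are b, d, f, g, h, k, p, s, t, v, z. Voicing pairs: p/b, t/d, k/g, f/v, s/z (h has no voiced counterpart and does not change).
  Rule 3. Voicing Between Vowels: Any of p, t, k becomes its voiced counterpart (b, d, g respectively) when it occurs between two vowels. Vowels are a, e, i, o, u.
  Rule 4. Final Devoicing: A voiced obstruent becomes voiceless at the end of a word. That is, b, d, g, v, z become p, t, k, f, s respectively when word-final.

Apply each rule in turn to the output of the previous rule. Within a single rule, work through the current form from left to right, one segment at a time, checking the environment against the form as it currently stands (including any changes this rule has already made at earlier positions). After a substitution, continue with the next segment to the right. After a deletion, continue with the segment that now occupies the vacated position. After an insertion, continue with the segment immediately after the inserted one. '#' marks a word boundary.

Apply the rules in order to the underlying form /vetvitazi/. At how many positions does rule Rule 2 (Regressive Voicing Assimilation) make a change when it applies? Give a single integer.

1

Rule 1 Apocope: [vetvitazi] → [vetvitaz]
Rule 2 Regressive Voicing Assimilation: [vetvitaz] → [vedvitaz]
Rule 3 Voicing Between Vowels: [vedvitaz] → [vedvidaz]
Rule 4 Final Devoicing: [vedvidaz] → [vedvidas]
Rule Rule 2 changed 1 position(s).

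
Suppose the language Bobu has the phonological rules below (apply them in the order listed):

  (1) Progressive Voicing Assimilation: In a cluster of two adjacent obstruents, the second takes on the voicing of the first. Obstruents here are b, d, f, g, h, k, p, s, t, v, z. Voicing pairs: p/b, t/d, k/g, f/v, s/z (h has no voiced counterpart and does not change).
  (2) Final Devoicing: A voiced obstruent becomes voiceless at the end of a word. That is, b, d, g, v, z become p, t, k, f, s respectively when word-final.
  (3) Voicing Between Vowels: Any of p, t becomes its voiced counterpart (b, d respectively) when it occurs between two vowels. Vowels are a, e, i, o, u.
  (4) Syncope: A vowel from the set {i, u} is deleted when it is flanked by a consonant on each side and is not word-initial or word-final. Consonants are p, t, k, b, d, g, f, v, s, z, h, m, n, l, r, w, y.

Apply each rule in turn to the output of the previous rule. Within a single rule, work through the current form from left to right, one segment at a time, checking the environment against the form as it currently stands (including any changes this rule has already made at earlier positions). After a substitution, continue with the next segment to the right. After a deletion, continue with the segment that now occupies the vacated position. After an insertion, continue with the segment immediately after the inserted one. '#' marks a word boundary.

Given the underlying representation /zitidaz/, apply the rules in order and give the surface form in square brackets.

(1) Progressive Voicing Assimilation: no change — [zitidaz]
(2) Final Devoicing: [zitidaz] → [zitidas]
(3) Voicing Between Vowels: [zitidas] → [zididas]
(4) Syncope: [zididas] → [zddas]

[zddas]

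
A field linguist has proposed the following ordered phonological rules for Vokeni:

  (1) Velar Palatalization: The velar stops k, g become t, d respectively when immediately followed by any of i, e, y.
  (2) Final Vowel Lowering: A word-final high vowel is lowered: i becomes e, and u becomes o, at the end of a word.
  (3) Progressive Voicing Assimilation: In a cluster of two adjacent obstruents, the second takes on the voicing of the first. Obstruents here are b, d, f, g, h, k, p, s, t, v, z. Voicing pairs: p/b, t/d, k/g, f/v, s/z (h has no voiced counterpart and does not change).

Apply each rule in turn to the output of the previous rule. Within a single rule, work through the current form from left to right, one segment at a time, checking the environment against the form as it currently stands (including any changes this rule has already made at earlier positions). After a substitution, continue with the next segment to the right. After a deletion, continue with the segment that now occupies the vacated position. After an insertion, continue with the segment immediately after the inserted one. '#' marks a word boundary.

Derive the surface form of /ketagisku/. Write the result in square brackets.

(1) Velar Palatalization: [ketagisku] → [tetadisku]
(2) Final Vowel Lowering: [tetadisku] → [tetadisko]
(3) Progressive Voicing Assimilation: no change — [tetadisko]

[tetadisko]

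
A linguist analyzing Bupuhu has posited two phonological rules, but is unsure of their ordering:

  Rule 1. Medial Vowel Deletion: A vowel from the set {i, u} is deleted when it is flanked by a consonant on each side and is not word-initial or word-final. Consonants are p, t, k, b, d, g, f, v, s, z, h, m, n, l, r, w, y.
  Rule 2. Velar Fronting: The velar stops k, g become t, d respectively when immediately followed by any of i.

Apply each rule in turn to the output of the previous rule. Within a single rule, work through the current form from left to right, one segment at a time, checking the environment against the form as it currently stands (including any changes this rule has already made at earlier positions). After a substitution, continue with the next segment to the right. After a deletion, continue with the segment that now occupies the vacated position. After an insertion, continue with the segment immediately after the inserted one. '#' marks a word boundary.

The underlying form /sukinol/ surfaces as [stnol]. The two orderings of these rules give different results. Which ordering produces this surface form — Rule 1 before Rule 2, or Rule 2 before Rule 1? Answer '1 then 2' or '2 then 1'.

Order 1 then 2:
  1 Medial Vowel Deletion: [sukinol] → [sknol]
  2 Velar Fronting: no change — [sknol]
  result: [sknol]
Order 2 then 1:
  2 Velar Fronting: [sukinol] → [sutinol]
  1 Medial Vowel Deletion: [sutinol] → [stnol]
  result: [stnol]

2 then 1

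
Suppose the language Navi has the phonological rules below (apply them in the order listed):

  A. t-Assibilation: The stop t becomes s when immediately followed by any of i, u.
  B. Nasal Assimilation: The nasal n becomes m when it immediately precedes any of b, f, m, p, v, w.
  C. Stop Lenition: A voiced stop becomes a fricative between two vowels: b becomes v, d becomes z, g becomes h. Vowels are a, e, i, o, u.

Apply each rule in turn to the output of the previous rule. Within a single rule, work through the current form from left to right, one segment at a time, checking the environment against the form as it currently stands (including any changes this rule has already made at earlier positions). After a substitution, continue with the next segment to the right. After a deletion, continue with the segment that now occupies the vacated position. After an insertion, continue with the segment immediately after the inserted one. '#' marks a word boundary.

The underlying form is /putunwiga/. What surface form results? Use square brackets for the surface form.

[pusumwiha]

A t-Assibilation: [putunwiga] → [pusunwiga]
B Nasal Assimilation: [pusunwiga] → [pusumwiga]
C Stop Lenition: [pusumwiga] → [pusumwiha]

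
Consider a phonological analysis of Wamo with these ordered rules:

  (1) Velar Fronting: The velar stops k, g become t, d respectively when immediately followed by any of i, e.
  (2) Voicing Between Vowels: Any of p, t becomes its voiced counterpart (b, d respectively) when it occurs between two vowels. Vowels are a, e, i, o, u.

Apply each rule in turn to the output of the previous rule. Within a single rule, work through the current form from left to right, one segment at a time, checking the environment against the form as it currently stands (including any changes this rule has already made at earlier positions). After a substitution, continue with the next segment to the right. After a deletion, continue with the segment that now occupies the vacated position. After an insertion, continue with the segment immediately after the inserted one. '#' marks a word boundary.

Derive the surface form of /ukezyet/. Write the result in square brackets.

(1) Velar Fronting: [ukezyet] → [utezyet]
(2) Voicing Between Vowels: [utezyet] → [udezyet]

[udezyet]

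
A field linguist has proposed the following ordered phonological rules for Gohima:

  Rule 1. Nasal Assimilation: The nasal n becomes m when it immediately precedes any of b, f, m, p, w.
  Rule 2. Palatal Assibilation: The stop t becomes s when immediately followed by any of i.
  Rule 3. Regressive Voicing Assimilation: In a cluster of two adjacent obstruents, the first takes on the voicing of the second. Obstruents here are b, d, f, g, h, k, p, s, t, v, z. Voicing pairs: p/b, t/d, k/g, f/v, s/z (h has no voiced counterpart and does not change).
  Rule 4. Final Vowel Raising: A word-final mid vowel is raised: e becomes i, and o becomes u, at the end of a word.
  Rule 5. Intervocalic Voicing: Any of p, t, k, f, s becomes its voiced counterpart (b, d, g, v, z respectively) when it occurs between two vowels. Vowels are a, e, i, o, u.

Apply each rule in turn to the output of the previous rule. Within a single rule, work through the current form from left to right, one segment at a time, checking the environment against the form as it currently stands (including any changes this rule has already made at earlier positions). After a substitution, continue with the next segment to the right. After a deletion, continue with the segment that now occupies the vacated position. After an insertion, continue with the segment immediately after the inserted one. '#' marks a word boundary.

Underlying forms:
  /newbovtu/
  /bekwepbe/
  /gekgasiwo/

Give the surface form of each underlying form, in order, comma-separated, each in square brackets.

[newboftu], [bekwebbi], [geggaziwu]

/newbovtu/:
  Rule 1 Nasal Assimilation: no change — [newbovtu]
  Rule 2 Palatal Assibilation: no change — [newbovtu]
  Rule 3 Regressive Voicing Assimilation: [newbovtu] → [newboftu]
  Rule 4 Final Vowel Raising: no change — [newboftu]
  Rule 5 Intervocalic Voicing: no change — [newboftu]
/bekwepbe/:
  Rule 1 Nasal Assimilation: no change — [bekwepbe]
  Rule 2 Palatal Assibilation: no change — [bekwepbe]
  Rule 3 Regressive Voicing Assimilation: [bekwepbe] → [bekwebbe]
  Rule 4 Final Vowel Raising: [bekwebbe] → [bekwebbi]
  Rule 5 Intervocalic Voicing: no change — [bekwebbi]
/gekgasiwo/:
  Rule 1 Nasal Assimilation: no change — [gekgasiwo]
  Rule 2 Palatal Assibilation: no change — [gekgasiwo]
  Rule 3 Regressive Voicing Assimilation: [gekgasiwo] → [geggasiwo]
  Rule 4 Final Vowel Raising: [geggasiwo] → [geggasiwu]
  Rule 5 Intervocalic Voicing: [geggasiwu] → [geggaziwu]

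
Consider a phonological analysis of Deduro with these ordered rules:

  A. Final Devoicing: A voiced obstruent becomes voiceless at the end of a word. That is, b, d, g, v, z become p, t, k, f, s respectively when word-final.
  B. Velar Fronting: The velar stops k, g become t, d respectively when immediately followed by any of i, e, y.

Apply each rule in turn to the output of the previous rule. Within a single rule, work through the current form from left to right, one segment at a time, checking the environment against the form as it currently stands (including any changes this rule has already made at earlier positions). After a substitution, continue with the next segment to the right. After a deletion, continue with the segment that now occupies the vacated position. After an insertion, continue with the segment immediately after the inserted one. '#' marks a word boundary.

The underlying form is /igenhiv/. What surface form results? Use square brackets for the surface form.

A Final Devoicing: [igenhiv] → [igenhif]
B Velar Fronting: [igenhif] → [idenhif]

[idenhif]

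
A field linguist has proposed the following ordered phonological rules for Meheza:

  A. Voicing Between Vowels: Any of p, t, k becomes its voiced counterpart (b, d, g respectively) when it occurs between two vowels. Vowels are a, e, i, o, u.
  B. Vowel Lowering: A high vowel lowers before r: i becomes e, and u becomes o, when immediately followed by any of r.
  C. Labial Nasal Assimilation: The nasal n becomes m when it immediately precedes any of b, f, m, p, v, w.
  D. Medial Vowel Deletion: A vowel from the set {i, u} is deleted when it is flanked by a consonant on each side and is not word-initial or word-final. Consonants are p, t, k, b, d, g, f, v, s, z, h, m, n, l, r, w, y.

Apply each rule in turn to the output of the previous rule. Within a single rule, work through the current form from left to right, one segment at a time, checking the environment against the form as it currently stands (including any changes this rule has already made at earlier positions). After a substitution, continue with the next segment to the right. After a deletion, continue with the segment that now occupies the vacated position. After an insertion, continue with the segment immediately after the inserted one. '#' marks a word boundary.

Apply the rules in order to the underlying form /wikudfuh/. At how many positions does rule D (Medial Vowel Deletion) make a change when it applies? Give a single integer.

A Voicing Between Vowels: [wikudfuh] → [wigudfuh]
B Vowel Lowering: no change — [wigudfuh]
C Labial Nasal Assimilation: no change — [wigudfuh]
D Medial Vowel Deletion: [wigudfuh] → [wgdfh]
Rule D changed 3 position(s).

3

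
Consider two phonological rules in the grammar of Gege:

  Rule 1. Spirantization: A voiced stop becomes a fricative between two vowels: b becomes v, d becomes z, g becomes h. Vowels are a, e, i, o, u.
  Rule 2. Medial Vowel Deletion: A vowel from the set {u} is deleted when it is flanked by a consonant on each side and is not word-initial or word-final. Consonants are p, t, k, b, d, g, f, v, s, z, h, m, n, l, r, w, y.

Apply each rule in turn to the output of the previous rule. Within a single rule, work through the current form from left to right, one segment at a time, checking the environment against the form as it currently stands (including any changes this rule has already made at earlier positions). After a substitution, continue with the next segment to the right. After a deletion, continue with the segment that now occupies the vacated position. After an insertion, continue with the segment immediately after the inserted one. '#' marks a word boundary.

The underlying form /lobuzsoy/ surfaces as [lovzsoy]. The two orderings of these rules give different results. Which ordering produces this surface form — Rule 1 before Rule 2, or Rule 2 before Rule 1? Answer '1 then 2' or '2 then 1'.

1 then 2

Order 1 then 2:
  1 Spirantization: [lobuzsoy] → [lovuzsoy]
  2 Medial Vowel Deletion: [lovuzsoy] → [lovzsoy]
  result: [lovzsoy]
Order 2 then 1:
  2 Medial Vowel Deletion: [lobuzsoy] → [lobzsoy]
  1 Spirantization: no change — [lobzsoy]
  result: [lobzsoy]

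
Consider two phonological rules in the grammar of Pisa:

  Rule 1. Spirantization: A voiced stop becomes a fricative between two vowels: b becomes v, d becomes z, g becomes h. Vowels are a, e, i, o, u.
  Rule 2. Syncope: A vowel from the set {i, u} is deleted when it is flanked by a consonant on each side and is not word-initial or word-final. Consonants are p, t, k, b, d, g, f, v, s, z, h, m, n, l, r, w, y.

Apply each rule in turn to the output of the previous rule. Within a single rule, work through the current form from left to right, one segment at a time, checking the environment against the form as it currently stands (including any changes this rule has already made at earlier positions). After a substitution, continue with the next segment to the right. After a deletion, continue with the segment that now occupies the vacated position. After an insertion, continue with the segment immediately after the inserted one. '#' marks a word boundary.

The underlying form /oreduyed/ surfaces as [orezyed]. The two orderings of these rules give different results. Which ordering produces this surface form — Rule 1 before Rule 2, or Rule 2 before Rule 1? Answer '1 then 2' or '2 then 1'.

Order 1 then 2:
  1 Spirantization: [oreduyed] → [orezuyed]
  2 Syncope: [orezuyed] → [orezyed]
  result: [orezyed]
Order 2 then 1:
  2 Syncope: [oreduyed] → [oredyed]
  1 Spirantization: no change — [oredyed]
  result: [oredyed]

1 then 2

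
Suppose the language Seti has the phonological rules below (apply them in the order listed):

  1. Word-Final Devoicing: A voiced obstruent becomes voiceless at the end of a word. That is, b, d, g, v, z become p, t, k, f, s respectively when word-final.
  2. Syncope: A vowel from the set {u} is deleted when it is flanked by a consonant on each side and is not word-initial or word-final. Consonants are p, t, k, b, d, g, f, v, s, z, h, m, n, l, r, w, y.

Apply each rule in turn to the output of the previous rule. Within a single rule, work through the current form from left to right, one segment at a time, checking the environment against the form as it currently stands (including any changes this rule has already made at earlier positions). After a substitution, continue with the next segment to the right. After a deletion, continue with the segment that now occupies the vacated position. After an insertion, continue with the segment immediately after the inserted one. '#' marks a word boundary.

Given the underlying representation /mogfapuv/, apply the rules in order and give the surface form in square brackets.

1 Word-Final Devoicing: [mogfapuv] → [mogfapuf]
2 Syncope: [mogfapuf] → [mogfapf]

[mogfapf]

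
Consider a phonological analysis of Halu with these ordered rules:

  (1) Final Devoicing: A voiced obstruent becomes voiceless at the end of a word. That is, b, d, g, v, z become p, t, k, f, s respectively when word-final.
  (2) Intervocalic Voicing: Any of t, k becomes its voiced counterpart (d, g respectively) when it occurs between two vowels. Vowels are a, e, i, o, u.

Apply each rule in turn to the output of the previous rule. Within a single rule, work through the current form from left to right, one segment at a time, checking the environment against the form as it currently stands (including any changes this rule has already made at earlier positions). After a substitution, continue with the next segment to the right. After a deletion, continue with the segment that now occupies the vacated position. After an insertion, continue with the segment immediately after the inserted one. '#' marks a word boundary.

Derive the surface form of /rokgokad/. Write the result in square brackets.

(1) Final Devoicing: [rokgokad] → [rokgokat]
(2) Intervocalic Voicing: [rokgokat] → [rokgogat]

[rokgogat]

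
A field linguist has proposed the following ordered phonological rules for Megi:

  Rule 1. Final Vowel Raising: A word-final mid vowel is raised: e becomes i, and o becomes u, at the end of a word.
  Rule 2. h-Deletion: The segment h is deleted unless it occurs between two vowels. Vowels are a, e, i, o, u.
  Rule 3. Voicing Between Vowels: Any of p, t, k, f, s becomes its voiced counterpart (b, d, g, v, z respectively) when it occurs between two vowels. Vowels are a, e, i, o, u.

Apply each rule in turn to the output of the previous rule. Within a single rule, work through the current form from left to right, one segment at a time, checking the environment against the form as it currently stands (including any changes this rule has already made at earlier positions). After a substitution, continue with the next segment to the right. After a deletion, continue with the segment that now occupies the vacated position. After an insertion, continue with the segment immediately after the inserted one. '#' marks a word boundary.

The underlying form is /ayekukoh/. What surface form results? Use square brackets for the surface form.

Rule 1 Final Vowel Raising: no change — [ayekukoh]
Rule 2 h-Deletion: [ayekukoh] → [ayekuko]
Rule 3 Voicing Between Vowels: [ayekuko] → [ayegugo]

[ayegugo]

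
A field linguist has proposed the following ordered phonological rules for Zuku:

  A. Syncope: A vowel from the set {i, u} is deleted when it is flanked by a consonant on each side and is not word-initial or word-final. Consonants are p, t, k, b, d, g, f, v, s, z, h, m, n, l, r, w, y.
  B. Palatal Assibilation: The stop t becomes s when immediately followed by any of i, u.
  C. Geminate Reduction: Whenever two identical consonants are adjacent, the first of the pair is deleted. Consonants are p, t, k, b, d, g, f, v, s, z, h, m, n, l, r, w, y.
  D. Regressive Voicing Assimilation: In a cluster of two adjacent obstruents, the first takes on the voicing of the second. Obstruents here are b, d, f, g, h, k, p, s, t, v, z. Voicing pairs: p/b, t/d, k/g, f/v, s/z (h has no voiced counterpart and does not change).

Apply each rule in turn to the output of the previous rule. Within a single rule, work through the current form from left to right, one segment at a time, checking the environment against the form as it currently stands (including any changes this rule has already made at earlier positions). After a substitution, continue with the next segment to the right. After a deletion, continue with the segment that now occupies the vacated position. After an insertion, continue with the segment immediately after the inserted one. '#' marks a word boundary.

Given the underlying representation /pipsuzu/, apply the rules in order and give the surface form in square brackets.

A Syncope: [pipsuzu] → [ppszu]
B Palatal Assibilation: no change — [ppszu]
C Geminate Reduction: [ppszu] → [pszu]
D Regressive Voicing Assimilation: [pszu] → [pzzu]

[pzzu]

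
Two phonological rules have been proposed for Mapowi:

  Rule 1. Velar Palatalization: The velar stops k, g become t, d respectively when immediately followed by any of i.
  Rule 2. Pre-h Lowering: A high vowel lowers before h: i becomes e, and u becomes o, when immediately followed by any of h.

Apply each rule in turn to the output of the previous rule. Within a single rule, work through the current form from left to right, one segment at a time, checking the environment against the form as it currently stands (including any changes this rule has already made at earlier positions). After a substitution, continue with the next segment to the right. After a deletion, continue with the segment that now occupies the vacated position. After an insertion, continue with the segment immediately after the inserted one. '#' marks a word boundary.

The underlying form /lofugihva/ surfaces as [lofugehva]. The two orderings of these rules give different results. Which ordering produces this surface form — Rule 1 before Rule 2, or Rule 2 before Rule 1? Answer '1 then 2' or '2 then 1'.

2 then 1

Order 1 then 2:
  1 Velar Palatalization: [lofugihva] → [lofudihva]
  2 Pre-h Lowering: [lofudihva] → [lofudehva]
  result: [lofudehva]
Order 2 then 1:
  2 Pre-h Lowering: [lofugihva] → [lofugehva]
  1 Velar Palatalization: no change — [lofugehva]
  result: [lofugehva]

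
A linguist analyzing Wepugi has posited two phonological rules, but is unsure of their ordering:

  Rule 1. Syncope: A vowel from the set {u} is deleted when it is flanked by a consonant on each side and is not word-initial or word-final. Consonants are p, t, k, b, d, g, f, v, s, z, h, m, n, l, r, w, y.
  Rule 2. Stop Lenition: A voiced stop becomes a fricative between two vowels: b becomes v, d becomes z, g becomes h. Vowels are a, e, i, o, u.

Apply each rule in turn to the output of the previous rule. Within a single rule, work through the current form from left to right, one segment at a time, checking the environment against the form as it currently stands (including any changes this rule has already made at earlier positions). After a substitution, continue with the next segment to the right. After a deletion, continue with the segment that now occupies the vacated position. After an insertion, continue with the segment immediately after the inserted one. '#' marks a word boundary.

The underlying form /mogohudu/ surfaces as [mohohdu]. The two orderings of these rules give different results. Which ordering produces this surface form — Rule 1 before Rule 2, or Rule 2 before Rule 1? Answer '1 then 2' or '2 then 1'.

1 then 2

Order 1 then 2:
  1 Syncope: [mogohudu] → [mogohdu]
  2 Stop Lenition: [mogohdu] → [mohohdu]
  result: [mohohdu]
Order 2 then 1:
  2 Stop Lenition: [mogohudu] → [mohohuzu]
  1 Syncope: [mohohuzu] → [mohohzu]
  result: [mohohzu]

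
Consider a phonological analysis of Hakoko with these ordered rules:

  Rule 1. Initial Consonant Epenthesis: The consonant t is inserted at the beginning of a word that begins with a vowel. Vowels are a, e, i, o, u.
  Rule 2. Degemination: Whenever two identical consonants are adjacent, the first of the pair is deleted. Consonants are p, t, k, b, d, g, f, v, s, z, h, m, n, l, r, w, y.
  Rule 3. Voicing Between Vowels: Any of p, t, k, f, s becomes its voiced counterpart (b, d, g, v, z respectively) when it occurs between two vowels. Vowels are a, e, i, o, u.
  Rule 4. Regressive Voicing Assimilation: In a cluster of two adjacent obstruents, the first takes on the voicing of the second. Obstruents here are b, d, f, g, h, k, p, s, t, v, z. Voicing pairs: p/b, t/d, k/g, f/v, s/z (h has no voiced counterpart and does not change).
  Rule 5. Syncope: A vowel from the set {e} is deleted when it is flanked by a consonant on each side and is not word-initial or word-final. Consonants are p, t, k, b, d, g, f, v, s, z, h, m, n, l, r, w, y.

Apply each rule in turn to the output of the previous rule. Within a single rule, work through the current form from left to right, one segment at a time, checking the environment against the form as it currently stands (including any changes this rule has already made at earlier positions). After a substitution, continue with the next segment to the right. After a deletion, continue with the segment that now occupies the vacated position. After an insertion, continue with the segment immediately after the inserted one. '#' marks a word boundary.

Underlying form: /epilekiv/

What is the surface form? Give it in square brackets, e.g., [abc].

Rule 1 Initial Consonant Epenthesis: [epilekiv] → [tepilekiv]
Rule 2 Degemination: no change — [tepilekiv]
Rule 3 Voicing Between Vowels: [tepilekiv] → [tebilegiv]
Rule 4 Regressive Voicing Assimilation: no change — [tebilegiv]
Rule 5 Syncope: [tebilegiv] → [tbilgiv]

[tbilgiv]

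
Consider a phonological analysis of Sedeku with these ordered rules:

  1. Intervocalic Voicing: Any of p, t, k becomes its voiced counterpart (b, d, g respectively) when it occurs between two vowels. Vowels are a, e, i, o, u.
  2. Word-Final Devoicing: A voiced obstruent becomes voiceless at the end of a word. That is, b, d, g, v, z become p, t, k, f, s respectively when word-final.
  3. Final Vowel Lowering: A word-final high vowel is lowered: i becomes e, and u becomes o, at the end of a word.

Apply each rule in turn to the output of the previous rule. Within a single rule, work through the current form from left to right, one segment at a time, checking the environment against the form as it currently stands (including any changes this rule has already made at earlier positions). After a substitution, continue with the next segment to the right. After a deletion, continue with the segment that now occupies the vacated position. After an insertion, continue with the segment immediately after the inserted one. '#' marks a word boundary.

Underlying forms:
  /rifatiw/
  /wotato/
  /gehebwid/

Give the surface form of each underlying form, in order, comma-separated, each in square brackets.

/rifatiw/:
  1 Intervocalic Voicing: [rifatiw] → [rifadiw]
  2 Word-Final Devoicing: no change — [rifadiw]
  3 Final Vowel Lowering: no change — [rifadiw]
/wotato/:
  1 Intervocalic Voicing: [wotato] → [wodado]
  2 Word-Final Devoicing: no change — [wodado]
  3 Final Vowel Lowering: no change — [wodado]
/gehebwid/:
  1 Intervocalic Voicing: no change — [gehebwid]
  2 Word-Final Devoicing: [gehebwid] → [gehebwit]
  3 Final Vowel Lowering: no change — [gehebwit]

[rifadiw], [wodado], [gehebwit]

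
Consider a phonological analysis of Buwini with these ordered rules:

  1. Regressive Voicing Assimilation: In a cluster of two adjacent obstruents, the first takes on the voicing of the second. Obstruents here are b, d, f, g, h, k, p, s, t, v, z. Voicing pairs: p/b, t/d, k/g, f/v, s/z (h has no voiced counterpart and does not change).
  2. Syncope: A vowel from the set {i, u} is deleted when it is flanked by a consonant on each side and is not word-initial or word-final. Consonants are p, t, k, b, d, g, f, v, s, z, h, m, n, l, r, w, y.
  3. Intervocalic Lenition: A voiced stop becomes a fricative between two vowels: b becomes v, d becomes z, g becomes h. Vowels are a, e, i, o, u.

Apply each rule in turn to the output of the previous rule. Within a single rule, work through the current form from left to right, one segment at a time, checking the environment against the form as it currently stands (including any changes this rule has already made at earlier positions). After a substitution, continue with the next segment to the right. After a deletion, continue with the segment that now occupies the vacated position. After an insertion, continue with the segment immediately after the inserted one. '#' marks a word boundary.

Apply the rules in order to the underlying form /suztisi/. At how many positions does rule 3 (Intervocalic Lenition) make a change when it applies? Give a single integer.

1 Regressive Voicing Assimilation: [suztisi] → [sustisi]
2 Syncope: [sustisi] → [sstsi]
3 Intervocalic Lenition: no change — [sstsi]
Rule 3 changed 0 position(s).

0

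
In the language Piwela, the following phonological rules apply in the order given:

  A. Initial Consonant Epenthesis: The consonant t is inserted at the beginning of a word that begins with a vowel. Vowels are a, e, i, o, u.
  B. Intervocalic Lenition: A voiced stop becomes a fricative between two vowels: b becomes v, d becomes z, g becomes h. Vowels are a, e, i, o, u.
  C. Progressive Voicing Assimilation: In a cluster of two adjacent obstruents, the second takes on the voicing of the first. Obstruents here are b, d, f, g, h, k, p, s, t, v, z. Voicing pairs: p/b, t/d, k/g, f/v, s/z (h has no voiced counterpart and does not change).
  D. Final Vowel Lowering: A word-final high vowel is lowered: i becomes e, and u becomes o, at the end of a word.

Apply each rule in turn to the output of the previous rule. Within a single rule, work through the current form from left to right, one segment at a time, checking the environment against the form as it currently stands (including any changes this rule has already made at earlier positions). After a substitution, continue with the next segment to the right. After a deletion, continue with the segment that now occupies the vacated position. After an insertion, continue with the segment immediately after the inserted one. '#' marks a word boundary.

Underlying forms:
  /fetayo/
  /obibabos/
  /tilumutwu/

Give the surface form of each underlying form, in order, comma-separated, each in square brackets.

[fetayo], [tovivavos], [tilumutwo]

/fetayo/:
  A Initial Consonant Epenthesis: no change — [fetayo]
  B Intervocalic Lenition: no change — [fetayo]
  C Progressive Voicing Assimilation: no change — [fetayo]
  D Final Vowel Lowering: no change — [fetayo]
/obibabos/:
  A Initial Consonant Epenthesis: [obibabos] → [tobibabos]
  B Intervocalic Lenition: [tobibabos] → [tovivavos]
  C Progressive Voicing Assimilation: no change — [tovivavos]
  D Final Vowel Lowering: no change — [tovivavos]
/tilumutwu/:
  A Initial Consonant Epenthesis: no change — [tilumutwu]
  B Intervocalic Lenition: no change — [tilumutwu]
  C Progressive Voicing Assimilation: no change — [tilumutwu]
  D Final Vowel Lowering: [tilumutwu] → [tilumutwo]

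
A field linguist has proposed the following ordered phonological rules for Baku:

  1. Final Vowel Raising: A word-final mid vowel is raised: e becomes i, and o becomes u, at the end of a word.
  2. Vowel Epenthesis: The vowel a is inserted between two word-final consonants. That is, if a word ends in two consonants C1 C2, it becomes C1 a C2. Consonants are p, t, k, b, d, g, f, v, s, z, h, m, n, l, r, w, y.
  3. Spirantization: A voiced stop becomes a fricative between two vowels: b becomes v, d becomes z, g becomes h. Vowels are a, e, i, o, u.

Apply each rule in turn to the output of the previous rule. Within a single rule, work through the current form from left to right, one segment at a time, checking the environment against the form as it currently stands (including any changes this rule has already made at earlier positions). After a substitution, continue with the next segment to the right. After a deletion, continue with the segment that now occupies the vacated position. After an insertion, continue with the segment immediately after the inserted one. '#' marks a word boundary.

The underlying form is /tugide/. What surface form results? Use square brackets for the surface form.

1 Final Vowel Raising: [tugide] → [tugidi]
2 Vowel Epenthesis: no change — [tugidi]
3 Spirantization: [tugidi] → [tuhizi]

[tuhizi]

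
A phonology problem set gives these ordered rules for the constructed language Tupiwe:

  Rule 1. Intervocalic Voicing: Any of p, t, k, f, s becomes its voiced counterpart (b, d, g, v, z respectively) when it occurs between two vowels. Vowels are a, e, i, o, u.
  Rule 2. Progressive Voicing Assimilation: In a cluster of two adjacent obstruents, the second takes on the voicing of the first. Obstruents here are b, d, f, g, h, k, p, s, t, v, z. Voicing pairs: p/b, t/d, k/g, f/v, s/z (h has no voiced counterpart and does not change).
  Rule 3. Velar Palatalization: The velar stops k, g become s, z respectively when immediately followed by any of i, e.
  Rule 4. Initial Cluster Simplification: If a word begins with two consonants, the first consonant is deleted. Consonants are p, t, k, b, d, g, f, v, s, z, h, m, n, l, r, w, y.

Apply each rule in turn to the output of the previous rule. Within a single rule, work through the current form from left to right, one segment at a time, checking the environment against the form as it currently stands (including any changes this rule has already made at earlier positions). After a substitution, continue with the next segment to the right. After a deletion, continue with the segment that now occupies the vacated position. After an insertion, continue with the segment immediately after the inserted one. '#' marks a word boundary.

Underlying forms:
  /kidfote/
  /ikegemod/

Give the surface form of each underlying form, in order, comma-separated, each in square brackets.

/kidfote/:
  Rule 1 Intervocalic Voicing: [kidfote] → [kidfode]
  Rule 2 Progressive Voicing Assimilation: [kidfode] → [kidvode]
  Rule 3 Velar Palatalization: [kidvode] → [sidvode]
  Rule 4 Initial Cluster Simplification: no change — [sidvode]
/ikegemod/:
  Rule 1 Intervocalic Voicing: [ikegemod] → [igegemod]
  Rule 2 Progressive Voicing Assimilation: no change — [igegemod]
  Rule 3 Velar Palatalization: [igegemod] → [izezemod]
  Rule 4 Initial Cluster Simplification: no change — [izezemod]

[sidvode], [izezemod]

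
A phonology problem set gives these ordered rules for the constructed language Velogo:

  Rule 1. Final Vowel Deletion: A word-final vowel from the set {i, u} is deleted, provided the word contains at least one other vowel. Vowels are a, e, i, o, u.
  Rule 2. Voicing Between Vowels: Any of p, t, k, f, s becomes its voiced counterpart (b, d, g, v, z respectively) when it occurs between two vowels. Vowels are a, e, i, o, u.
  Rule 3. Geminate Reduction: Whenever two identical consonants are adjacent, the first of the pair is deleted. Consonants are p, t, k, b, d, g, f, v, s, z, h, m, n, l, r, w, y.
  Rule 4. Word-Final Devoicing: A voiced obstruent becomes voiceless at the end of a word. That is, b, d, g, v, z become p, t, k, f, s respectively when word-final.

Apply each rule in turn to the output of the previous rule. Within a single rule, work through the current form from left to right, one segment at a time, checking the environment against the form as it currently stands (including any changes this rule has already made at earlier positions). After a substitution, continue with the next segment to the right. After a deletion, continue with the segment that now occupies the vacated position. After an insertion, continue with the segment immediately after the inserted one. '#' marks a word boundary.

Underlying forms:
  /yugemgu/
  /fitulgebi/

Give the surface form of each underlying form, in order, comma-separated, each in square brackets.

[yugemk], [fidulgep]

/yugemgu/:
  Rule 1 Final Vowel Deletion: [yugemgu] → [yugemg]
  Rule 2 Voicing Between Vowels: no change — [yugemg]
  Rule 3 Geminate Reduction: no change — [yugemg]
  Rule 4 Word-Final Devoicing: [yugemg] → [yugemk]
/fitulgebi/:
  Rule 1 Final Vowel Deletion: [fitulgebi] → [fitulgeb]
  Rule 2 Voicing Between Vowels: [fitulgeb] → [fidulgeb]
  Rule 3 Geminate Reduction: no change — [fidulgeb]
  Rule 4 Word-Final Devoicing: [fidulgeb] → [fidulgep]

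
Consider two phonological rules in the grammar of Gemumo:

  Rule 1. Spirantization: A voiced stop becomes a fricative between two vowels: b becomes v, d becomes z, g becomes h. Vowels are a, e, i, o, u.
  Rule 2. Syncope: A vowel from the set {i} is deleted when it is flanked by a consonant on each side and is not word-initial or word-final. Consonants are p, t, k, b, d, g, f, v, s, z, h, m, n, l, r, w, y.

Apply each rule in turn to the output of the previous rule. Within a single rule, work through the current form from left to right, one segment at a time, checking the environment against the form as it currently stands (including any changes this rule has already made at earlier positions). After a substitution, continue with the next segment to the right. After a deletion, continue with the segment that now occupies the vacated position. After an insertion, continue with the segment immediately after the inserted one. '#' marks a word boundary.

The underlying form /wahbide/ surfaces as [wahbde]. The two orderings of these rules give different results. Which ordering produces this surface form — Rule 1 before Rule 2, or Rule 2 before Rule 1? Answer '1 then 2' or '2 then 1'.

2 then 1

Order 1 then 2:
  1 Spirantization: [wahbide] → [wahbize]
  2 Syncope: [wahbize] → [wahbze]
  result: [wahbze]
Order 2 then 1:
  2 Syncope: [wahbide] → [wahbde]
  1 Spirantization: no change — [wahbde]
  result: [wahbde]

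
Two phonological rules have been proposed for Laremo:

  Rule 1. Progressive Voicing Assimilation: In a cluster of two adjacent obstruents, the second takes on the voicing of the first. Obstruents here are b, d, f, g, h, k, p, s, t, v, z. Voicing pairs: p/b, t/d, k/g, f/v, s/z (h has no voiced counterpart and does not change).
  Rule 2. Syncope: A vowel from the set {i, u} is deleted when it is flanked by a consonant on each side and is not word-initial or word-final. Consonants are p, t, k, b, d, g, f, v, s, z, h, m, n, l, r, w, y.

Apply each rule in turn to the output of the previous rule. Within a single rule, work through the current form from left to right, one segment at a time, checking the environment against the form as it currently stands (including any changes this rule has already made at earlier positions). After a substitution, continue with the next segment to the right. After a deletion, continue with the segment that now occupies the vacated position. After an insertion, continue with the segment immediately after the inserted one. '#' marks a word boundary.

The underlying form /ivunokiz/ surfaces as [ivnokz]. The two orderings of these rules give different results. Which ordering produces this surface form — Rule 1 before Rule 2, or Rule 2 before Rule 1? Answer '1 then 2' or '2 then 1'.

1 then 2

Order 1 then 2:
  1 Progressive Voicing Assimilation: no change — [ivunokiz]
  2 Syncope: [ivunokiz] → [ivnokz]
  result: [ivnokz]
Order 2 then 1:
  2 Syncope: [ivunokiz] → [ivnokz]
  1 Progressive Voicing Assimilation: [ivnokz] → [ivnoks]
  result: [ivnoks]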